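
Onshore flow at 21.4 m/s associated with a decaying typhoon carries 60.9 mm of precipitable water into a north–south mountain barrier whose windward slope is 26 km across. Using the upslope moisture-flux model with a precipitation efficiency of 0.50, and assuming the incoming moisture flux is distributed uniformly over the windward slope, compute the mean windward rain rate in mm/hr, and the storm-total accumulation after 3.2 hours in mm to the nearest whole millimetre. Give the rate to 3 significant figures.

Incoming column moisture flux per unit ridge length: F = V × PW = 21.4 × 60.9 = 1303.26 mm·m/s.
Spread over the 26 km slope with efficiency ε = 0.50: R = ε·F/W = 0.50 × 1303.26 / 26000 m = 2.506e-02 mm/s.
R = 2.506e-02 × 3600 = 90.2 mm/hr.
Over 3.2 h: total = 90.2 × 3.2 = 288.64 ≈ 289 mm.

R ≈ 90.2 mm/hr; total ≈ 289 mm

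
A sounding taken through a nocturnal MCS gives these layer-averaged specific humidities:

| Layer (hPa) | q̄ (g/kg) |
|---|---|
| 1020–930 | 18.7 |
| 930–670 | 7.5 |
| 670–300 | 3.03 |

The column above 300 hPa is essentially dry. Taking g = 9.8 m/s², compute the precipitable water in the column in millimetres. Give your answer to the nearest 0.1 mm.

Precipitable water is the column-integrated vapour mass per unit area: PW = (1/g) Σ q̄ Δp, with q in kg/kg and Δp in Pa (1 kg/m² of water = 1 mm).
Layer 1020–930 hPa: Δp = 90 hPa = 9000 Pa, q̄ = 0.0187 kg/kg → 0.0187 × 9000 / 9.8 = 17.17 mm
Layer 930–670 hPa: Δp = 260 hPa = 26000 Pa, q̄ = 0.0075 kg/kg → 0.0075 × 26000 / 9.8 = 19.90 mm
Layer 670–300 hPa: Δp = 370 hPa = 37000 Pa, q̄ = 0.00303 kg/kg → 0.00303 × 37000 / 9.8 = 11.44 mm
PW = 17.17 + 19.90 + 11.44 = 48.51 ≈ 48.5 mm.

PW ≈ 48.5 mm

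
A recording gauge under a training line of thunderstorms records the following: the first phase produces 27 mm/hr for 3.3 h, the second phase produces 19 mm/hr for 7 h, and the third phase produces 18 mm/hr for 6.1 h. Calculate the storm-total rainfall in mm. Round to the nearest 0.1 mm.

total ≈ 331.9 mm

Total = Σ Rᵢ Δtᵢ = 27 × 3.3 + 19 × 7 + 18 × 6.1
      = 89.1 + 133 + 109.8 = 331.9 mm.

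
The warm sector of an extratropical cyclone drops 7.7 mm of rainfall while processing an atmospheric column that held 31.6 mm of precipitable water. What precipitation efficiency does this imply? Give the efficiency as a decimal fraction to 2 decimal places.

ε = rainfall / PW = 7.7 / 31.6 = 0.24.

ε ≈ 0.24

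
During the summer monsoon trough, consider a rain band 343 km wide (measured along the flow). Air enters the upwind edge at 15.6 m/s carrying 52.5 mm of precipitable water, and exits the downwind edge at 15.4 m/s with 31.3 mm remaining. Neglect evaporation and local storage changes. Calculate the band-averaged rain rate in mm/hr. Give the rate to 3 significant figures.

Column moisture flux per unit crosswind length is F = V × PW.
Inflow: F_in = 15.6 × 52.5 = 819 mm·m/s
Outflow: F_out = 15.4 × 31.3 = 482.02 mm·m/s
Steady-state rate R = (F_in − F_out)/L = (819 − 482.02) / 343000 m = 9.824e-04 mm/s.
R = 9.824e-04 × 3600 = 3.54 mm/hr.

R ≈ 3.54 mm/hr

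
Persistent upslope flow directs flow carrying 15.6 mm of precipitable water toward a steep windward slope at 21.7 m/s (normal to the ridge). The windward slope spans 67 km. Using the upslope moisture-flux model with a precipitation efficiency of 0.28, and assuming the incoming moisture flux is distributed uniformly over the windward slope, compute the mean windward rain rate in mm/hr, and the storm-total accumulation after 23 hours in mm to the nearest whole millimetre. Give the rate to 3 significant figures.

Incoming column moisture flux per unit ridge length: F = V × PW = 21.7 × 15.6 = 338.52 mm·m/s.
Spread over the 67 km slope with efficiency ε = 0.28: R = ε·F/W = 0.28 × 338.52 / 67000 m = 1.415e-03 mm/s.
R = 1.415e-03 × 3600 = 5.09 mm/hr.
Over 23 h: total = 5.09 × 23 = 117.07 ≈ 117 mm.

R ≈ 5.09 mm/hr; total ≈ 117 mm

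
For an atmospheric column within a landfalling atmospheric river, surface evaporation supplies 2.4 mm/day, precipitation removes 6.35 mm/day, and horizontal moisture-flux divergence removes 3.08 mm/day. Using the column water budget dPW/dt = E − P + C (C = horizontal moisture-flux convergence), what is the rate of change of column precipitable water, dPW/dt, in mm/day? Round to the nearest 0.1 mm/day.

dPW/dt ≈ -7.0 mm/day

dPW/dt = E − P + C = 2.4 − 6.35 + (-3.08) = -7.0 mm/day.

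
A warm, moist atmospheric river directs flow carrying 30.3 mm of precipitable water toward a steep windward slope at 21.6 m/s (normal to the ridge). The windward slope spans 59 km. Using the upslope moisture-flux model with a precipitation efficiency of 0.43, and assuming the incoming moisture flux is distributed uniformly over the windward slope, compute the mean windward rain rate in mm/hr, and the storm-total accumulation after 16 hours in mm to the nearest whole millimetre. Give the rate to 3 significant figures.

Incoming column moisture flux per unit ridge length: F = V × PW = 21.6 × 30.3 = 654.48 mm·m/s.
Spread over the 59 km slope with efficiency ε = 0.43: R = ε·F/W = 0.43 × 654.48 / 59000 m = 4.770e-03 mm/s.
R = 4.770e-03 × 3600 = 17.2 mm/hr.
Over 16 h: total = 17.2 × 16 = 275.2 ≈ 275 mm.

R ≈ 17.2 mm/hr; total ≈ 275 mm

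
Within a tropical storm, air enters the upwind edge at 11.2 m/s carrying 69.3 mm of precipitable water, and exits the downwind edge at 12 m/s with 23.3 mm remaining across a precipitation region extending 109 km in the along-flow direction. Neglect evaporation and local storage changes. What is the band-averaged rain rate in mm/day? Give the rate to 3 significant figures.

R ≈ 394 mm/day

Column moisture flux per unit crosswind length is F = V × PW.
Inflow: F_in = 11.2 × 69.3 = 776.16 mm·m/s
Outflow: F_out = 12 × 23.3 = 279.6 mm·m/s
Steady-state rate R = (F_in − F_out)/L = (776.16 − 279.6) / 109000 m = 4.556e-03 mm/s.
R = 4.556e-03 × 3600 × 24 = 394 mm/day.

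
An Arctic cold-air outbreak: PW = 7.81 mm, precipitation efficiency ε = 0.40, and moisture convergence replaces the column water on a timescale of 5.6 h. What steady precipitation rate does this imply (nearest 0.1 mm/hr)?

Each overturning extracts ε × PW = 0.40 × 7.81 = 3.124 mm.
Rate = ε·PW / τ = 3.124 / 5.6 h = 0.6 mm/hr.

R ≈ 0.6 mm/hr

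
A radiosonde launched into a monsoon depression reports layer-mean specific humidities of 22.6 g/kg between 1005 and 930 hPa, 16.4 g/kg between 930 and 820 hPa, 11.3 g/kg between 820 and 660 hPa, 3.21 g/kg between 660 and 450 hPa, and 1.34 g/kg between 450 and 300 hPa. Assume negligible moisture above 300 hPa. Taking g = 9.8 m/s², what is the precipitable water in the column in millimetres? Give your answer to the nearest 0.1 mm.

Precipitable water is the column-integrated vapour mass per unit area: PW = (1/g) Σ q̄ Δp, with q in kg/kg and Δp in Pa (1 kg/m² of water = 1 mm).
Layer 1005–930 hPa: Δp = 75 hPa = 7500 Pa, q̄ = 0.0226 kg/kg → 0.0226 × 7500 / 9.8 = 17.30 mm
Layer 930–820 hPa: Δp = 110 hPa = 11000 Pa, q̄ = 0.0164 kg/kg → 0.0164 × 11000 / 9.8 = 18.41 mm
Layer 820–660 hPa: Δp = 160 hPa = 16000 Pa, q̄ = 0.0113 kg/kg → 0.0113 × 16000 / 9.8 = 18.45 mm
Layer 660–450 hPa: Δp = 210 hPa = 21000 Pa, q̄ = 0.00321 kg/kg → 0.00321 × 21000 / 9.8 = 6.88 mm
Layer 450–300 hPa: Δp = 150 hPa = 15000 Pa, q̄ = 0.00134 kg/kg → 0.00134 × 15000 / 9.8 = 2.05 mm
PW = 17.30 + 18.41 + 18.45 + 6.88 + 2.05 = 63.09 ≈ 63.1 mm.

PW ≈ 63.1 mm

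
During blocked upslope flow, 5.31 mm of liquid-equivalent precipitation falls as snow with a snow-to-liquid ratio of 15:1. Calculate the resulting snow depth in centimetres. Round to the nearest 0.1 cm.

Snow depth = liquid × ratio = 5.31 mm × 15 = 79.65 mm = 8.0 cm.

snow depth ≈ 8.0 cm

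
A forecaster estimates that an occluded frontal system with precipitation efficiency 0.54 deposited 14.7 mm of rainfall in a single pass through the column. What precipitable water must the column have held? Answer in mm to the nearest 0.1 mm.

PW = rainfall / ε = 14.7 / 0.54 = 27.2 mm.

PW ≈ 27.2 mm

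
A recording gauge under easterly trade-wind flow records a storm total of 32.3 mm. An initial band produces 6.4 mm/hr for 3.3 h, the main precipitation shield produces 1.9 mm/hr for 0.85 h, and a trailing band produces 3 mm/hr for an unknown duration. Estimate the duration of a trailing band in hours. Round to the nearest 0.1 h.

duration ≈ 3.2 h

Known phases: 6.4 × 3.3 + 1.9 × 0.85 = 21.12 + 1.615 = 22.735 mm.
Remaining depth = 32.3 − 22.735 = 9.565 mm.
Duration = 9.565 / 3 = 3.2 h.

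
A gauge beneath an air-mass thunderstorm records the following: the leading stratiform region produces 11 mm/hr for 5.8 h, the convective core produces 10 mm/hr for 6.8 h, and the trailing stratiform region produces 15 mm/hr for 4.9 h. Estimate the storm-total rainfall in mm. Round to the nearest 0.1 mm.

total ≈ 205.3 mm

Total = Σ Rᵢ Δtᵢ = 11 × 5.8 + 10 × 6.8 + 15 × 4.9
      = 63.8 + 68 + 73.5 = 205.3 mm.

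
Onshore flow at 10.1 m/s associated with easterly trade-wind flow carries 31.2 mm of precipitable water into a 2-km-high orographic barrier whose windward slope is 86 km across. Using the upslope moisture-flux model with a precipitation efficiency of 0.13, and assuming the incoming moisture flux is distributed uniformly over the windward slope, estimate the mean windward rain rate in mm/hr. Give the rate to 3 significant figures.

R ≈ 1.71 mm/hr

Incoming column moisture flux per unit ridge length: F = V × PW = 10.1 × 31.2 = 315.12 mm·m/s.
Spread over the 86 km slope with efficiency ε = 0.13: R = ε·F/W = 0.13 × 315.12 / 86000 m = 4.763e-04 mm/s.
R = 4.763e-04 × 3600 = 1.71 mm/hr.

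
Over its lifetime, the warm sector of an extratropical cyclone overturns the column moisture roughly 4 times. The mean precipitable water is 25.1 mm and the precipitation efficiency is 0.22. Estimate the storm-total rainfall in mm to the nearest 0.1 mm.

rainfall ≈ 22.1 mm

Each cycle deposits ε × PW = 0.22 × 25.1 = 5.522 mm.
Over 4 cycles: 4 × 5.522 = 22.1 mm.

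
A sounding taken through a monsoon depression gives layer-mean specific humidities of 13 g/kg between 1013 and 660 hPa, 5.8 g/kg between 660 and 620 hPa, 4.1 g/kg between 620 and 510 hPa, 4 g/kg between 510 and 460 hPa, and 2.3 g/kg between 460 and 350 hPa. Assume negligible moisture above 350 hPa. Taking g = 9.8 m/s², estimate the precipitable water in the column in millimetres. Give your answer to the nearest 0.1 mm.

Precipitable water is the column-integrated vapour mass per unit area: PW = (1/g) Σ q̄ Δp, with q in kg/kg and Δp in Pa (1 kg/m² of water = 1 mm).
Layer 1013–660 hPa: Δp = 353 hPa = 35300 Pa, q̄ = 0.013 kg/kg → 0.013 × 35300 / 9.8 = 46.83 mm
Layer 660–620 hPa: Δp = 40 hPa = 4000 Pa, q̄ = 0.0058 kg/kg → 0.0058 × 4000 / 9.8 = 2.37 mm
Layer 620–510 hPa: Δp = 110 hPa = 11000 Pa, q̄ = 0.0041 kg/kg → 0.0041 × 11000 / 9.8 = 4.60 mm
Layer 510–460 hPa: Δp = 50 hPa = 5000 Pa, q̄ = 0.004 kg/kg → 0.004 × 5000 / 9.8 = 2.04 mm
Layer 460–350 hPa: Δp = 110 hPa = 11000 Pa, q̄ = 0.0023 kg/kg → 0.0023 × 11000 / 9.8 = 2.58 mm
PW = 46.83 + 2.37 + 4.60 + 2.04 + 2.58 = 58.42 ≈ 58.4 mm.

PW ≈ 58.4 mm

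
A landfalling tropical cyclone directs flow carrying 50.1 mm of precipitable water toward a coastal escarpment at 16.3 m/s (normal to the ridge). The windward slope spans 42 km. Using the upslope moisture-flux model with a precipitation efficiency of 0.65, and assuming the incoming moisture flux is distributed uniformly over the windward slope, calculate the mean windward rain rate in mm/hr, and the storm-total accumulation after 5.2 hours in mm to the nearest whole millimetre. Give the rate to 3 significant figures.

R ≈ 45.5 mm/hr; total ≈ 237 mm

Incoming column moisture flux per unit ridge length: F = V × PW = 16.3 × 50.1 = 816.63 mm·m/s.
Spread over the 42 km slope with efficiency ε = 0.65: R = ε·F/W = 0.65 × 816.63 / 42000 m = 1.264e-02 mm/s.
R = 1.264e-02 × 3600 = 45.5 mm/hr.
Over 5.2 h: total = 45.5 × 5.2 = 236.6 ≈ 237 mm.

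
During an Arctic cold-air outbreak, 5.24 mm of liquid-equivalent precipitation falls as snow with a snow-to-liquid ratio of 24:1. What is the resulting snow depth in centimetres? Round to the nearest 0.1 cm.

Snow depth = liquid × ratio = 5.24 mm × 24 = 125.76 mm = 12.6 cm.

snow depth ≈ 12.6 cm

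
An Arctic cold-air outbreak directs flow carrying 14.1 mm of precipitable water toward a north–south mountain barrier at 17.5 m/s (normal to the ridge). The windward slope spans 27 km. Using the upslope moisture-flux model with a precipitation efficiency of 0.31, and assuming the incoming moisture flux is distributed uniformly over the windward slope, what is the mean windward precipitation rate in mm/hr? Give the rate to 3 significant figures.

Incoming column moisture flux per unit ridge length: F = V × PW = 17.5 × 14.1 = 246.75 mm·m/s.
Spread over the 27 km slope with efficiency ε = 0.31: R = ε·F/W = 0.31 × 246.75 / 27000 m = 2.833e-03 mm/s.
R = 2.833e-03 × 3600 = 10.2 mm/hr.

R ≈ 10.2 mm/hr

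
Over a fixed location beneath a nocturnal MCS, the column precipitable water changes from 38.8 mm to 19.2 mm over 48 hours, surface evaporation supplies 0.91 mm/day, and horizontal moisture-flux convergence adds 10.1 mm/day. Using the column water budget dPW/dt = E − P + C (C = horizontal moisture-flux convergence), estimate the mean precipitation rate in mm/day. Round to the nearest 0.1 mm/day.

P ≈ 20.8 mm/day

dPW/dt = (19.2 − 38.8) mm / (48/24 day) = -9.800 mm/day.
P = E + C − dPW/dt = 0.91 + (10.1) − (-9.800) = 20.8 mm/day.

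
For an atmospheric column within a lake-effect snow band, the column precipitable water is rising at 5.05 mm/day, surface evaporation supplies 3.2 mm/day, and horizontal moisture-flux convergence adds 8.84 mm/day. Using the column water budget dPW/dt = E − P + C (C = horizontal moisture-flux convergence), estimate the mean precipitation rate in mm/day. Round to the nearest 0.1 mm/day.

P ≈ 7.0 mm/day

dPW/dt = +5.05 mm/day.
P = E + C − dPW/dt = 3.2 + (8.84) − (+5.05) = 7.0 mm/day.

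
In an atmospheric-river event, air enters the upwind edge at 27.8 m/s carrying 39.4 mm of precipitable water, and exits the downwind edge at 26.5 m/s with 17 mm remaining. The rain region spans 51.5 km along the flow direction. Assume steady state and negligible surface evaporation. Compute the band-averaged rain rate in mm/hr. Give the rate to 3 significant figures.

R ≈ 45.1 mm/hr

Column moisture flux per unit crosswind length is F = V × PW.
Inflow: F_in = 27.8 × 39.4 = 1095.32 mm·m/s
Outflow: F_out = 26.5 × 17 = 450.5 mm·m/s
Steady-state rate R = (F_in − F_out)/L = (1095.32 − 450.5) / 51500 m = 1.252e-02 mm/s.
R = 1.252e-02 × 3600 = 45.1 mm/hr.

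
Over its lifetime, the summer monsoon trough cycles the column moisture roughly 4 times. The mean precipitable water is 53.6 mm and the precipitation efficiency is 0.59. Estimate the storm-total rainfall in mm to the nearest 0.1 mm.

rainfall ≈ 126.5 mm

Each cycle deposits ε × PW = 0.59 × 53.6 = 31.624 mm.
Over 4 cycles: 4 × 31.624 = 126.5 mm.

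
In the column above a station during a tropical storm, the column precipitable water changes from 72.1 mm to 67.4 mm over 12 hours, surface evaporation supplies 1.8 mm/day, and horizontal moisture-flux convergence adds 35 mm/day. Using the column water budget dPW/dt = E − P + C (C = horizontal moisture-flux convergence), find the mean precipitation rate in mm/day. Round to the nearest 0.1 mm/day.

P ≈ 46.2 mm/day

dPW/dt = (67.4 − 72.1) mm / (12/24 day) = -9.400 mm/day.
P = E + C − dPW/dt = 1.8 + (35) − (-9.400) = 46.2 mm/day.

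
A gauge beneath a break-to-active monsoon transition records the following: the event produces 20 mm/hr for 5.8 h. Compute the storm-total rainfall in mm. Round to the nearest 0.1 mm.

total ≈ 116.0 mm

Total = Σ Rᵢ Δtᵢ = 20 × 5.8
      = 116 = 116.0 mm.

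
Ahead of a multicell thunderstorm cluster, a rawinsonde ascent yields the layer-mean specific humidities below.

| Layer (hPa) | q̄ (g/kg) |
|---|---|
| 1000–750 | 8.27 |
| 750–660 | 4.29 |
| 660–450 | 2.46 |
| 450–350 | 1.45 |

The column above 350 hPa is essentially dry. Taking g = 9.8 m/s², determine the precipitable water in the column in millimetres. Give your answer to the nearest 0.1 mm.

Precipitable water is the column-integrated vapour mass per unit area: PW = (1/g) Σ q̄ Δp, with q in kg/kg and Δp in Pa (1 kg/m² of water = 1 mm).
Layer 1000–750 hPa: Δp = 250 hPa = 25000 Pa, q̄ = 0.00827 kg/kg → 0.00827 × 25000 / 9.8 = 21.10 mm
Layer 750–660 hPa: Δp = 90 hPa = 9000 Pa, q̄ = 0.00429 kg/kg → 0.00429 × 9000 / 9.8 = 3.94 mm
Layer 660–450 hPa: Δp = 210 hPa = 21000 Pa, q̄ = 0.00246 kg/kg → 0.00246 × 21000 / 9.8 = 5.27 mm
Layer 450–350 hPa: Δp = 100 hPa = 10000 Pa, q̄ = 0.00145 kg/kg → 0.00145 × 10000 / 9.8 = 1.48 mm
PW = 21.10 + 3.94 + 5.27 + 1.48 = 31.79 ≈ 31.8 mm.

PW ≈ 31.8 mm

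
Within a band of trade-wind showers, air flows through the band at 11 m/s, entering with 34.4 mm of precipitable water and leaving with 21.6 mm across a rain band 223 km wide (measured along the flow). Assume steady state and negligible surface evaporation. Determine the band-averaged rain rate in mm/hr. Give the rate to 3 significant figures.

Column moisture flux per unit crosswind length is F = V × PW.
Inflow: F_in = 11 × 34.4 = 378.4 mm·m/s
Outflow: F_out = 11 × 21.6 = 237.6 mm·m/s
Steady-state rate R = (F_in − F_out)/L = (378.4 − 237.6) / 223000 m = 6.314e-04 mm/s.
R = 6.314e-04 × 3600 = 2.27 mm/hr.

R ≈ 2.27 mm/hr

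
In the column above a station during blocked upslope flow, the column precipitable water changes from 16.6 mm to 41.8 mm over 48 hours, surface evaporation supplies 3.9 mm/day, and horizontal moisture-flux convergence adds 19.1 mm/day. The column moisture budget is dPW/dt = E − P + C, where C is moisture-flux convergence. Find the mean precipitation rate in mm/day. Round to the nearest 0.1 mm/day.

dPW/dt = (41.8 − 16.6) mm / (48/24 day) = +12.600 mm/day.
P = E + C − dPW/dt = 3.9 + (19.1) − (+12.600) = 10.4 mm/day.

P ≈ 10.4 mm/day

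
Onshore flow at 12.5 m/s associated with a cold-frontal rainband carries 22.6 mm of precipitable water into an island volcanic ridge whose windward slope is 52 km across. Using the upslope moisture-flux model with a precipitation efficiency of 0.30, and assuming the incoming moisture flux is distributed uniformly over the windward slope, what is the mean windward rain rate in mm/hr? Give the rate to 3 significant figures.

R ≈ 5.87 mm/hr

Incoming column moisture flux per unit ridge length: F = V × PW = 12.5 × 22.6 = 282.5 mm·m/s.
Spread over the 52 km slope with efficiency ε = 0.30: R = ε·F/W = 0.30 × 282.5 / 52000 m = 1.630e-03 mm/s.
R = 1.630e-03 × 3600 = 5.87 mm/hr.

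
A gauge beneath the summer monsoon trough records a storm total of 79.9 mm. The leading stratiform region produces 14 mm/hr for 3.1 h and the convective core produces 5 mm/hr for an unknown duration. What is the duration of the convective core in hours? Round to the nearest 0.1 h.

duration ≈ 7.3 h

Known phases: 14 × 3.1 = 43.4 mm.
Remaining depth = 79.9 − 43.4 = 36.5 mm.
Duration = 36.5 / 5 = 7.3 h.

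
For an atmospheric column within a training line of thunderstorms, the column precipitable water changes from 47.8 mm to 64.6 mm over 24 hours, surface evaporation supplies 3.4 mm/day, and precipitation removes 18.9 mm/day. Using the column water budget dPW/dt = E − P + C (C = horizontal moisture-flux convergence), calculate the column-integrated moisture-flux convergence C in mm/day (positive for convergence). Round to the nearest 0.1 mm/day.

dPW/dt = (64.6 − 47.8) mm / (24/24 day) = +16.800 mm/day.
C = dPW/dt − E + P = (+16.800) − 3.4 + 18.9 = 32.3 mm/day.

C ≈ 32.3 mm/day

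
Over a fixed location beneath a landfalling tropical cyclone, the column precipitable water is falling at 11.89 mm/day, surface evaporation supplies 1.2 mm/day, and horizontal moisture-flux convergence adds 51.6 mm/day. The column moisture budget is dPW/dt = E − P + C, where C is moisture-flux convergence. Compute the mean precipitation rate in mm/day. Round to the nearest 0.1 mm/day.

dPW/dt = -11.89 mm/day.
P = E + C − dPW/dt = 1.2 + (51.6) − (-11.89) = 64.7 mm/day.

P ≈ 64.7 mm/day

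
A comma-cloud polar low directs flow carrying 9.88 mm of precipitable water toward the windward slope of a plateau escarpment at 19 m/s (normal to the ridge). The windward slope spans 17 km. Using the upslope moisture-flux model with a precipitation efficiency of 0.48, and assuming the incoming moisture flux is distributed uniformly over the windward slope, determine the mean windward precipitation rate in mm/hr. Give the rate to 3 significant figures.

Incoming column moisture flux per unit ridge length: F = V × PW = 19 × 9.88 = 187.72 mm·m/s.
Spread over the 17 km slope with efficiency ε = 0.48: R = ε·F/W = 0.48 × 187.72 / 17000 m = 5.300e-03 mm/s.
R = 5.300e-03 × 3600 = 19.1 mm/hr.

R ≈ 19.1 mm/hr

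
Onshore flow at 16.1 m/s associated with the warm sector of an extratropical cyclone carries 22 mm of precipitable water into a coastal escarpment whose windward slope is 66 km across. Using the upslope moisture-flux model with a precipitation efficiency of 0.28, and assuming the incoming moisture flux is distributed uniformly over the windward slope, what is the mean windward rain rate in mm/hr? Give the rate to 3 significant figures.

Incoming column moisture flux per unit ridge length: F = V × PW = 16.1 × 22 = 354.2 mm·m/s.
Spread over the 66 km slope with efficiency ε = 0.28: R = ε·F/W = 0.28 × 354.2 / 66000 m = 1.503e-03 mm/s.
R = 1.503e-03 × 3600 = 5.41 mm/hr.

R ≈ 5.41 mm/hr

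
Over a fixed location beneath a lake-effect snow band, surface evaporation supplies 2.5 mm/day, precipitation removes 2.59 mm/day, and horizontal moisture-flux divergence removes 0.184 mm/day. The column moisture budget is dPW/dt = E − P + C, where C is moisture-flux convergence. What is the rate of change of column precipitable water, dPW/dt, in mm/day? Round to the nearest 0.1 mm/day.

dPW/dt ≈ -0.3 mm/day

dPW/dt = E − P + C = 2.5 − 2.59 + (-0.184) = -0.3 mm/day.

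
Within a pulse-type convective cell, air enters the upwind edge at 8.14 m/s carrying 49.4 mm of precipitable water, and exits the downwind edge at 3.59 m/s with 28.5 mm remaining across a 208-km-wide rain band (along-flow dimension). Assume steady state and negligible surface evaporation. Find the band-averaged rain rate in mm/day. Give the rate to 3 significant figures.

R ≈ 125 mm/day

Column moisture flux per unit crosswind length is F = V × PW.
Inflow: F_in = 8.14 × 49.4 = 402.116 mm·m/s
Outflow: F_out = 3.59 × 28.5 = 102.315 mm·m/s
Steady-state rate R = (F_in − F_out)/L = (402.116 − 102.315) / 208000 m = 1.441e-03 mm/s.
R = 1.441e-03 × 3600 × 24 = 125 mm/day.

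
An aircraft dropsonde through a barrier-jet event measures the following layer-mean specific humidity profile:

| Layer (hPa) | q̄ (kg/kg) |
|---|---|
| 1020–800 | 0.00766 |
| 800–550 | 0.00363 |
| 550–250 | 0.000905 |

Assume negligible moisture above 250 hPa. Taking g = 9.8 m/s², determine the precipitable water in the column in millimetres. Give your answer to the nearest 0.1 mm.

PW ≈ 29.2 mm

Precipitable water is the column-integrated vapour mass per unit area: PW = (1/g) Σ q̄ Δp, with q in kg/kg and Δp in Pa (1 kg/m² of water = 1 mm).
Layer 1020–800 hPa: Δp = 220 hPa = 22000 Pa, q̄ = 0.00766 kg/kg → 0.00766 × 22000 / 9.8 = 17.20 mm
Layer 800–550 hPa: Δp = 250 hPa = 25000 Pa, q̄ = 0.00363 kg/kg → 0.00363 × 25000 / 9.8 = 9.26 mm
Layer 550–250 hPa: Δp = 300 hPa = 30000 Pa, q̄ = 0.000905 kg/kg → 0.000905 × 30000 / 9.8 = 2.77 mm
PW = 17.20 + 9.26 + 2.77 = 29.23 ≈ 29.2 mm.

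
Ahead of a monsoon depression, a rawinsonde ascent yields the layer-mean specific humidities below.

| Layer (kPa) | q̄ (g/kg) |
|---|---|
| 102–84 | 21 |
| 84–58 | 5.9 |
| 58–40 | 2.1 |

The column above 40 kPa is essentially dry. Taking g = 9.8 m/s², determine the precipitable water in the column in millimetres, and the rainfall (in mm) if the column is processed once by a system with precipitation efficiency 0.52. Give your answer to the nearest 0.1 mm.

Precipitable water is the column-integrated vapour mass per unit area: PW = (1/g) Σ q̄ Δp, with q in kg/kg and Δp in Pa (1 kg/m² of water = 1 mm).
Layer 102–84 kPa: Δp = 180 hPa = 18000 Pa, q̄ = 0.021 kg/kg → 0.021 × 18000 / 9.8 = 38.57 mm
Layer 84–58 kPa: Δp = 260 hPa = 26000 Pa, q̄ = 0.0059 kg/kg → 0.0059 × 26000 / 9.8 = 15.65 mm
Layer 58–40 kPa: Δp = 180 hPa = 18000 Pa, q̄ = 0.0021 kg/kg → 0.0021 × 18000 / 9.8 = 3.86 mm
PW = 38.57 + 15.65 + 3.86 = 58.08 ≈ 58.1 mm.
Rainfall = ε × PW = 0.52 × 58.1 = 30.2 mm.

PW ≈ 58.1 mm; rainfall ≈ 30.2 mm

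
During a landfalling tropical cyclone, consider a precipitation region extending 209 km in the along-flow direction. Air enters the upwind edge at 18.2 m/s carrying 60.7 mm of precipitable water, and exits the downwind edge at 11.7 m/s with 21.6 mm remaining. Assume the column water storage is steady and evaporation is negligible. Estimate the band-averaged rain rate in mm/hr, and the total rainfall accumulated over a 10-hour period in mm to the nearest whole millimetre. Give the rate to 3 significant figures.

Column moisture flux per unit crosswind length is F = V × PW.
Inflow: F_in = 18.2 × 60.7 = 1104.74 mm·m/s
Outflow: F_out = 11.7 × 21.6 = 252.72 mm·m/s
Steady-state rate R = (F_in − F_out)/L = (1104.74 − 252.72) / 209000 m = 4.077e-03 mm/s.
R = 4.077e-03 × 3600 = 14.7 mm/hr.
Over 10 h: total = 14.7 × 10 = 147 mm.

R ≈ 14.7 mm/hr; total ≈ 147 mm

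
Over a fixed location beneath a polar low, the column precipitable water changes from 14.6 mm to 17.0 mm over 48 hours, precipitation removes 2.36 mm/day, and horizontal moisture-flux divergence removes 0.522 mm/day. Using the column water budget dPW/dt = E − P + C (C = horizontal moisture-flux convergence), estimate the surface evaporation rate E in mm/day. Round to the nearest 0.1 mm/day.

dPW/dt = (17.0 − 14.6) mm / (48/24 day) = +1.200 mm/day.
E = dPW/dt + P − C = (+1.200) + 2.36 − (-0.522) = 4.1 mm/day.

E ≈ 4.1 mm/day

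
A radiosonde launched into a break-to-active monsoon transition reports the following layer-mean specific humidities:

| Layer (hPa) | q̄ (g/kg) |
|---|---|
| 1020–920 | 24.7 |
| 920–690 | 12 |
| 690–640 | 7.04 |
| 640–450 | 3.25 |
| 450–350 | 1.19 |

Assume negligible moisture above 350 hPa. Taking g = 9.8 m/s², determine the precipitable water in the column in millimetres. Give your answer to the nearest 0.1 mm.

PW ≈ 64.5 mm

Precipitable water is the column-integrated vapour mass per unit area: PW = (1/g) Σ q̄ Δp, with q in kg/kg and Δp in Pa (1 kg/m² of water = 1 mm).
Layer 1020–920 hPa: Δp = 100 hPa = 10000 Pa, q̄ = 0.0247 kg/kg → 0.0247 × 10000 / 9.8 = 25.20 mm
Layer 920–690 hPa: Δp = 230 hPa = 23000 Pa, q̄ = 0.012 kg/kg → 0.012 × 23000 / 9.8 = 28.16 mm
Layer 690–640 hPa: Δp = 50 hPa = 5000 Pa, q̄ = 0.00704 kg/kg → 0.00704 × 5000 / 9.8 = 3.59 mm
Layer 640–450 hPa: Δp = 190 hPa = 19000 Pa, q̄ = 0.00325 kg/kg → 0.00325 × 19000 / 9.8 = 6.30 mm
Layer 450–350 hPa: Δp = 100 hPa = 10000 Pa, q̄ = 0.00119 kg/kg → 0.00119 × 10000 / 9.8 = 1.21 mm
PW = 25.20 + 28.16 + 3.59 + 6.30 + 1.21 = 64.46 ≈ 64.5 mm.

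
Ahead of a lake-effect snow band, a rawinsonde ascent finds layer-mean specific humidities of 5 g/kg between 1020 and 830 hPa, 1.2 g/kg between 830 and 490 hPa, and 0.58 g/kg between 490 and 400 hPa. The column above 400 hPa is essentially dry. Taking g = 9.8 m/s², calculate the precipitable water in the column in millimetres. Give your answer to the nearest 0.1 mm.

PW ≈ 14.4 mm

Precipitable water is the column-integrated vapour mass per unit area: PW = (1/g) Σ q̄ Δp, with q in kg/kg and Δp in Pa (1 kg/m² of water = 1 mm).
Layer 1020–830 hPa: Δp = 190 hPa = 19000 Pa, q̄ = 0.005 kg/kg → 0.005 × 19000 / 9.8 = 9.69 mm
Layer 830–490 hPa: Δp = 340 hPa = 34000 Pa, q̄ = 0.0012 kg/kg → 0.0012 × 34000 / 9.8 = 4.16 mm
Layer 490–400 hPa: Δp = 90 hPa = 9000 Pa, q̄ = 0.00058 kg/kg → 0.00058 × 9000 / 9.8 = 0.53 mm
PW = 9.69 + 4.16 + 0.53 = 14.38 ≈ 14.4 mm.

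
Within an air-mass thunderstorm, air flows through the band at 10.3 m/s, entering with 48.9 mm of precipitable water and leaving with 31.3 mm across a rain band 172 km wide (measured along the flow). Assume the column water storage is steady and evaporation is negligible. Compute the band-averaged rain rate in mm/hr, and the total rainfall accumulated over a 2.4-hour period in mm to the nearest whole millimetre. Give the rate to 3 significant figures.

Column moisture flux per unit crosswind length is F = V × PW.
Inflow: F_in = 10.3 × 48.9 = 503.67 mm·m/s
Outflow: F_out = 10.3 × 31.3 = 322.39 mm·m/s
Steady-state rate R = (F_in − F_out)/L = (503.67 − 322.39) / 172000 m = 1.054e-03 mm/s.
R = 1.054e-03 × 3600 = 3.79 mm/hr.
Over 2.4 h: total = 3.79 × 2.4 = 9.096 ≈ 9 mm.

R ≈ 3.79 mm/hr; total ≈ 9 mm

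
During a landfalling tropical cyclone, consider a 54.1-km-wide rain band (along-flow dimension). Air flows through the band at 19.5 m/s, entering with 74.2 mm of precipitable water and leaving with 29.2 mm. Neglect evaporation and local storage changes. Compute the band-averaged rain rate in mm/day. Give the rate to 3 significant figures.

R ≈ 1400 mm/day

Column moisture flux per unit crosswind length is F = V × PW.
Inflow: F_in = 19.5 × 74.2 = 1446.9 mm·m/s
Outflow: F_out = 19.5 × 29.2 = 569.4 mm·m/s
Steady-state rate R = (F_in − F_out)/L = (1446.9 − 569.4) / 54100 m = 1.622e-02 mm/s.
R = 1.622e-02 × 3600 × 24 = 1400 mm/day.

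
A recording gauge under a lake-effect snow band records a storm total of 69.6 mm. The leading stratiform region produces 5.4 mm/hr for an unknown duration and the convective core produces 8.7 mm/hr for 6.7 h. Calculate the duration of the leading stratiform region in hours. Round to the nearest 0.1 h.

duration ≈ 2.1 h

Known phases: 8.7 × 6.7 = 58.29 mm.
Remaining depth = 69.6 − 58.29 = 11.31 mm.
Duration = 11.31 / 5.4 = 2.1 h.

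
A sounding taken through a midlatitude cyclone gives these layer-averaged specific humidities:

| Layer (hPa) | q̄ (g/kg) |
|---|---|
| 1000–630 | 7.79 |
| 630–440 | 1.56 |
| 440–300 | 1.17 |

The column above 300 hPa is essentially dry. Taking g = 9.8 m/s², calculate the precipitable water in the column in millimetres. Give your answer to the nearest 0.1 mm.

PW ≈ 34.1 mm

Precipitable water is the column-integrated vapour mass per unit area: PW = (1/g) Σ q̄ Δp, with q in kg/kg and Δp in Pa (1 kg/m² of water = 1 mm).
Layer 1000–630 hPa: Δp = 370 hPa = 37000 Pa, q̄ = 0.00779 kg/kg → 0.00779 × 37000 / 9.8 = 29.41 mm
Layer 630–440 hPa: Δp = 190 hPa = 19000 Pa, q̄ = 0.00156 kg/kg → 0.00156 × 19000 / 9.8 = 3.02 mm
Layer 440–300 hPa: Δp = 140 hPa = 14000 Pa, q̄ = 0.00117 kg/kg → 0.00117 × 14000 / 9.8 = 1.67 mm
PW = 29.41 + 3.02 + 1.67 = 34.10 ≈ 34.1 mm.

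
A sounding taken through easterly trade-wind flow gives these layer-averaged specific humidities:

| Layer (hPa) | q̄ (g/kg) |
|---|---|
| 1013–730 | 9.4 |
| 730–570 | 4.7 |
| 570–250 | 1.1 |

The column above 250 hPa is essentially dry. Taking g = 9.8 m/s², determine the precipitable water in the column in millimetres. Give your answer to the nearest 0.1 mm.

Precipitable water is the column-integrated vapour mass per unit area: PW = (1/g) Σ q̄ Δp, with q in kg/kg and Δp in Pa (1 kg/m² of water = 1 mm).
Layer 1013–730 hPa: Δp = 283 hPa = 28300 Pa, q̄ = 0.0094 kg/kg → 0.0094 × 28300 / 9.8 = 27.14 mm
Layer 730–570 hPa: Δp = 160 hPa = 16000 Pa, q̄ = 0.0047 kg/kg → 0.0047 × 16000 / 9.8 = 7.67 mm
Layer 570–250 hPa: Δp = 320 hPa = 32000 Pa, q̄ = 0.0011 kg/kg → 0.0011 × 32000 / 9.8 = 3.59 mm
PW = 27.14 + 7.67 + 3.59 = 38.40 ≈ 38.4 mm.

PW ≈ 38.4 mm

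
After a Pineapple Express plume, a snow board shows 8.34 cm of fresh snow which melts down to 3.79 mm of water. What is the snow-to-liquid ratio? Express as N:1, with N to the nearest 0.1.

ratio ≈ 22.0

Ratio = snow depth / SWE = 83.4 mm / 3.79 mm = 22.0, i.e. 22.0:1.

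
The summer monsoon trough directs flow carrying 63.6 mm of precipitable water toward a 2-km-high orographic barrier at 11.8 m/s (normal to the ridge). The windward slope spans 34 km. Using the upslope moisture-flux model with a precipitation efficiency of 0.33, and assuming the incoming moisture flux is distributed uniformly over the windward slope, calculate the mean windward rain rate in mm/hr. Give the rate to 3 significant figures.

Incoming column moisture flux per unit ridge length: F = V × PW = 11.8 × 63.6 = 750.48 mm·m/s.
Spread over the 34 km slope with efficiency ε = 0.33: R = ε·F/W = 0.33 × 750.48 / 34000 m = 7.284e-03 mm/s.
R = 7.284e-03 × 3600 = 26.2 mm/hr.

R ≈ 26.2 mm/hr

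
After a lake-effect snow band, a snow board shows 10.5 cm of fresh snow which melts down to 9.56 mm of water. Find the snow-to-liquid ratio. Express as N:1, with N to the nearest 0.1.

Ratio = snow depth / SWE = 105 mm / 9.56 mm = 11.0, i.e. 11.0:1.

ratio ≈ 11.0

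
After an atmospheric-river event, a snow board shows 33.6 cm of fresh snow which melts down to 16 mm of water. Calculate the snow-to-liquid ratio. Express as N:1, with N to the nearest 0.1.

ratio ≈ 21.0

Ratio = snow depth / SWE = 336 mm / 16 mm = 21.0, i.e. 21.0:1.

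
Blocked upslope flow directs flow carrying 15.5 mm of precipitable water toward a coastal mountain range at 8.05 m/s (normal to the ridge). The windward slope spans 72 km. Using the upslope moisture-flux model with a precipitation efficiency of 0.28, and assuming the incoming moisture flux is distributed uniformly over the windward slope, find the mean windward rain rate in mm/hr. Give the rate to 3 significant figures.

R ≈ 1.75 mm/hr

Incoming column moisture flux per unit ridge length: F = V × PW = 8.05 × 15.5 = 124.775 mm·m/s.
Spread over the 72 km slope with efficiency ε = 0.28: R = ε·F/W = 0.28 × 124.775 / 72000 m = 4.852e-04 mm/s.
R = 4.852e-04 × 3600 = 1.75 mm/hr.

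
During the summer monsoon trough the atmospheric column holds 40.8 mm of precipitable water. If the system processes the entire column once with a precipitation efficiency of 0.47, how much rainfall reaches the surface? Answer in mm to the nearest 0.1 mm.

rainfall ≈ 19.2 mm

Rainfall = ε × PW = 0.47 × 40.8 = 19.2 mm.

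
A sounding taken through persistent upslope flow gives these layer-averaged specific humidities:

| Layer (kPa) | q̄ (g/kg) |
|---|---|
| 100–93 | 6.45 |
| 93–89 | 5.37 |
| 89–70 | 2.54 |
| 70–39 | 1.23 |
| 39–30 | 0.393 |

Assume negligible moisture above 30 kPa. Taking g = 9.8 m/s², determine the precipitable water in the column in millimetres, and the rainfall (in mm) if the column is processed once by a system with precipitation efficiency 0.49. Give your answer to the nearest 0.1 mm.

PW ≈ 16.0 mm; rainfall ≈ 7.8 mm

Precipitable water is the column-integrated vapour mass per unit area: PW = (1/g) Σ q̄ Δp, with q in kg/kg and Δp in Pa (1 kg/m² of water = 1 mm).
Layer 100–93 kPa: Δp = 70 hPa = 7000 Pa, q̄ = 0.00645 kg/kg → 0.00645 × 7000 / 9.8 = 4.61 mm
Layer 93–89 kPa: Δp = 40 hPa = 4000 Pa, q̄ = 0.00537 kg/kg → 0.00537 × 4000 / 9.8 = 2.19 mm
Layer 89–70 kPa: Δp = 190 hPa = 19000 Pa, q̄ = 0.00254 kg/kg → 0.00254 × 19000 / 9.8 = 4.92 mm
Layer 70–39 kPa: Δp = 310 hPa = 31000 Pa, q̄ = 0.00123 kg/kg → 0.00123 × 31000 / 9.8 = 3.89 mm
Layer 39–30 kPa: Δp = 90 hPa = 9000 Pa, q̄ = 0.000393 kg/kg → 0.000393 × 9000 / 9.8 = 0.36 mm
PW = 4.61 + 2.19 + 4.92 + 3.89 + 0.36 = 15.97 ≈ 16.0 mm.
Rainfall = ε × PW = 0.49 × 16.0 = 7.8 mm.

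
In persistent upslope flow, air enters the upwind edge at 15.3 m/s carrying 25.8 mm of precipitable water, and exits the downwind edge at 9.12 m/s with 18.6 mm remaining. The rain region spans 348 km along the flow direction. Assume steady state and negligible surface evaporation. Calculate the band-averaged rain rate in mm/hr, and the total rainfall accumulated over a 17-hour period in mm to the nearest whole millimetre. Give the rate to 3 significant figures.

Column moisture flux per unit crosswind length is F = V × PW.
Inflow: F_in = 15.3 × 25.8 = 394.74 mm·m/s
Outflow: F_out = 9.12 × 18.6 = 169.632 mm·m/s
Steady-state rate R = (F_in − F_out)/L = (394.74 − 169.632) / 348000 m = 6.469e-04 mm/s.
R = 6.469e-04 × 3600 = 2.33 mm/hr.
Over 17 h: total = 2.33 × 17 = 39.61 ≈ 40 mm.

R ≈ 2.33 mm/hr; total ≈ 40 mm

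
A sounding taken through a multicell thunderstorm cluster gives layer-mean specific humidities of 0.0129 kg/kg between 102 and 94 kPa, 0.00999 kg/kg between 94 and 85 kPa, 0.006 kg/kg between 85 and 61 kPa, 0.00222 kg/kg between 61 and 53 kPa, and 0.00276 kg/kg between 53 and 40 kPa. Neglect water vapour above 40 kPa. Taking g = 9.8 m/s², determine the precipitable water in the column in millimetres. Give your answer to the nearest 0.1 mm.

Precipitable water is the column-integrated vapour mass per unit area: PW = (1/g) Σ q̄ Δp, with q in kg/kg and Δp in Pa (1 kg/m² of water = 1 mm).
Layer 102–94 kPa: Δp = 80 hPa = 8000 Pa, q̄ = 0.0129 kg/kg → 0.0129 × 8000 / 9.8 = 10.53 mm
Layer 94–85 kPa: Δp = 90 hPa = 9000 Pa, q̄ = 0.00999 kg/kg → 0.00999 × 9000 / 9.8 = 9.17 mm
Layer 85–61 kPa: Δp = 240 hPa = 24000 Pa, q̄ = 0.006 kg/kg → 0.006 × 24000 / 9.8 = 14.69 mm
Layer 61–53 kPa: Δp = 80 hPa = 8000 Pa, q̄ = 0.00222 kg/kg → 0.00222 × 8000 / 9.8 = 1.81 mm
Layer 53–40 kPa: Δp = 130 hPa = 13000 Pa, q̄ = 0.00276 kg/kg → 0.00276 × 13000 / 9.8 = 3.66 mm
PW = 10.53 + 9.17 + 14.69 + 1.81 + 3.66 = 39.86 ≈ 39.9 mm.

PW ≈ 39.9 mm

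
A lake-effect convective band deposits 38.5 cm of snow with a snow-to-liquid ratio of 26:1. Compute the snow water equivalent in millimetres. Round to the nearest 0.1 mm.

SWE = snow depth / ratio = 38.5 cm / 26 = 1.481 cm = 14.8 mm.

SWE ≈ 14.8 mm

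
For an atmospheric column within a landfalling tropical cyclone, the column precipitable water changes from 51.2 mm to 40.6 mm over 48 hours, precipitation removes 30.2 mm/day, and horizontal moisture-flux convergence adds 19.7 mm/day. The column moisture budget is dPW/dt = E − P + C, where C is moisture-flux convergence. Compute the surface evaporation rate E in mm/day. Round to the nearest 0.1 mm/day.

E ≈ 5.2 mm/day

dPW/dt = (40.6 − 51.2) mm / (48/24 day) = -5.300 mm/day.
E = dPW/dt + P − C = (-5.300) + 30.2 − (19.7) = 5.2 mm/day.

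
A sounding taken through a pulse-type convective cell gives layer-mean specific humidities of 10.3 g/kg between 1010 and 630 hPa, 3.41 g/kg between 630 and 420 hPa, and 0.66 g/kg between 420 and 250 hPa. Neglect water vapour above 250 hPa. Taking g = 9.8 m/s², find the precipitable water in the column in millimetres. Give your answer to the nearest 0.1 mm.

Precipitable water is the column-integrated vapour mass per unit area: PW = (1/g) Σ q̄ Δp, with q in kg/kg and Δp in Pa (1 kg/m² of water = 1 mm).
Layer 1010–630 hPa: Δp = 380 hPa = 38000 Pa, q̄ = 0.0103 kg/kg → 0.0103 × 38000 / 9.8 = 39.94 mm
Layer 630–420 hPa: Δp = 210 hPa = 21000 Pa, q̄ = 0.00341 kg/kg → 0.00341 × 21000 / 9.8 = 7.31 mm
Layer 420–250 hPa: Δp = 170 hPa = 17000 Pa, q̄ = 0.00066 kg/kg → 0.00066 × 17000 / 9.8 = 1.14 mm
PW = 39.94 + 7.31 + 1.14 = 48.39 ≈ 48.4 mm.

PW ≈ 48.4 mm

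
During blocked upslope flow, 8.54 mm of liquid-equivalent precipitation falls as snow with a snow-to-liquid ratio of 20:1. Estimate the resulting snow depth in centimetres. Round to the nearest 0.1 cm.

Snow depth = liquid × ratio = 8.54 mm × 20 = 170.8 mm = 17.1 cm.

snow depth ≈ 17.1 cm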